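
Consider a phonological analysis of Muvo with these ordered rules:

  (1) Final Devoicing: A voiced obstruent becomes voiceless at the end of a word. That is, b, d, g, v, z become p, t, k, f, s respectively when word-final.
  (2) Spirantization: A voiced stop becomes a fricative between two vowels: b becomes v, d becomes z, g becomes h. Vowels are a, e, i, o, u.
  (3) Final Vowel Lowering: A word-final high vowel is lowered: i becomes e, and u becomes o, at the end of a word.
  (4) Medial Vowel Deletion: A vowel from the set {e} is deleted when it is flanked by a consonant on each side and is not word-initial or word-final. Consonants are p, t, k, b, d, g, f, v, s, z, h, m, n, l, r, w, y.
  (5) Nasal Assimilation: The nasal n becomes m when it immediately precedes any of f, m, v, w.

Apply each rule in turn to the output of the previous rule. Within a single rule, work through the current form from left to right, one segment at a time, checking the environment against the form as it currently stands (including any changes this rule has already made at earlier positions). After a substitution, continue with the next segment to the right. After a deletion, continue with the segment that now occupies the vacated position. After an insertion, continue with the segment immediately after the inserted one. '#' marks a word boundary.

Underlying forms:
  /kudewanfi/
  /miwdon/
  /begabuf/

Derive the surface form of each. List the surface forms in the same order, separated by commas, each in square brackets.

[kuzwamfe], [miwdon], [bhavuf]

/kudewanfi/:
  (1) Final Devoicing: no change — [kudewanfi]
  (2) Spirantization: [kudewanfi] → [kuzewanfi]
  (3) Final Vowel Lowering: [kuzewanfi] → [kuzewanfe]
  (4) Medial Vowel Deletion: [kuzewanfe] → [kuzwanfe]
  (5) Nasal Assimilation: [kuzwanfe] → [kuzwamfe]
/miwdon/:
  (1) Final Devoicing: no change — [miwdon]
  (2) Spirantization: no change — [miwdon]
  (3) Final Vowel Lowering: no change — [miwdon]
  (4) Medial Vowel Deletion: no change — [miwdon]
  (5) Nasal Assimilation: no change — [miwdon]
/begabuf/:
  (1) Final Devoicing: no change — [begabuf]
  (2) Spirantization: [begabuf] → [behavuf]
  (3) Final Vowel Lowering: no change — [behavuf]
  (4) Medial Vowel Deletion: [behavuf] → [bhavuf]
  (5) Nasal Assimilation: no change — [bhavuf]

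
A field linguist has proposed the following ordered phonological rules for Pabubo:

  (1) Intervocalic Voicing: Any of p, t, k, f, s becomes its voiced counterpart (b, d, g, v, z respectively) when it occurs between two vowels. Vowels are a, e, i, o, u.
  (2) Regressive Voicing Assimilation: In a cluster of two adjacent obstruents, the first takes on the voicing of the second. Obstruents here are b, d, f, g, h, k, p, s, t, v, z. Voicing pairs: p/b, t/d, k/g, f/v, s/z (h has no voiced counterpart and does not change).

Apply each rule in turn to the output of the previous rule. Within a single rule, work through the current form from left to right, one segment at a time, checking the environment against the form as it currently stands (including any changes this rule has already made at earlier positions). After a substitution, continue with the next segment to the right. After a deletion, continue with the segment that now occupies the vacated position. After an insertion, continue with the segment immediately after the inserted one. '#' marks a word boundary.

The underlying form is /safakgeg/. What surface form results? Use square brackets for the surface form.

[savaggeg]

(1) Intervocalic Voicing: [safakgeg] → [savakgeg]
(2) Regressive Voicing Assimilation: [savakgeg] → [savaggeg]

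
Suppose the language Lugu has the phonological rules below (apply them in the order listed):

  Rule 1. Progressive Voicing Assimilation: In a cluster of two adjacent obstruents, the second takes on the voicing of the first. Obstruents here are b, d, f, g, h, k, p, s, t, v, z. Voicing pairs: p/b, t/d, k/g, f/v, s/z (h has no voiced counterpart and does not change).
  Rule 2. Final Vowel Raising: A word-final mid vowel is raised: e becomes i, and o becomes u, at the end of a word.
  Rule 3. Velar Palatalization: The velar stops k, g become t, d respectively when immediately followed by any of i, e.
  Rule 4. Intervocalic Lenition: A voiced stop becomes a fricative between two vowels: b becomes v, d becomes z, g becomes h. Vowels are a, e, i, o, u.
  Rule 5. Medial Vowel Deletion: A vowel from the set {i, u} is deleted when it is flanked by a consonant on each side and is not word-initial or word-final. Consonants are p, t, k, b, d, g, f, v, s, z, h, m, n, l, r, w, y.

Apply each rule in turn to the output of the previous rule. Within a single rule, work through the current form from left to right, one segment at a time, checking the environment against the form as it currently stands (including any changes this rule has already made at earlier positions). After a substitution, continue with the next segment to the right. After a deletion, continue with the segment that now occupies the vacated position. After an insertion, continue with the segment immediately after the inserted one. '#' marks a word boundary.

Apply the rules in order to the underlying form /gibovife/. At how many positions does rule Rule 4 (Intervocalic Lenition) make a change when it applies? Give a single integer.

1

Rule 1 Progressive Voicing Assimilation: no change — [gibovife]
Rule 2 Final Vowel Raising: [gibovife] → [gibovifi]
Rule 3 Velar Palatalization: [gibovifi] → [dibovifi]
Rule 4 Intervocalic Lenition: [dibovifi] → [divovifi]
Rule 5 Medial Vowel Deletion: [divovifi] → [dvovfi]
Rule Rule 4 changed 1 position(s).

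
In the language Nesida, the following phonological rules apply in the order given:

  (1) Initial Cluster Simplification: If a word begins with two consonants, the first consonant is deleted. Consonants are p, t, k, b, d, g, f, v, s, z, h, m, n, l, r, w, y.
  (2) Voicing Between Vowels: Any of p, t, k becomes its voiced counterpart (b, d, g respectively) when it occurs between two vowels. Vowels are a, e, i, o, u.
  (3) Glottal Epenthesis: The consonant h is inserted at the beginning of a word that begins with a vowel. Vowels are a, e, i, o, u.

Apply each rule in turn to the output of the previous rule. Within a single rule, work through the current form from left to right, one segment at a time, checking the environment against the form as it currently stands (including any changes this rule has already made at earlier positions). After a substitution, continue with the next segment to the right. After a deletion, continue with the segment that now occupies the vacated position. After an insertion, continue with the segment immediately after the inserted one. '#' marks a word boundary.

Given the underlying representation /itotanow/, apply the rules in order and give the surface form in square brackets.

[hidodanow]

(1) Initial Cluster Simplification: no change — [itotanow]
(2) Voicing Between Vowels: [itotanow] → [idodanow]
(3) Glottal Epenthesis: [idodanow] → [hidodanow]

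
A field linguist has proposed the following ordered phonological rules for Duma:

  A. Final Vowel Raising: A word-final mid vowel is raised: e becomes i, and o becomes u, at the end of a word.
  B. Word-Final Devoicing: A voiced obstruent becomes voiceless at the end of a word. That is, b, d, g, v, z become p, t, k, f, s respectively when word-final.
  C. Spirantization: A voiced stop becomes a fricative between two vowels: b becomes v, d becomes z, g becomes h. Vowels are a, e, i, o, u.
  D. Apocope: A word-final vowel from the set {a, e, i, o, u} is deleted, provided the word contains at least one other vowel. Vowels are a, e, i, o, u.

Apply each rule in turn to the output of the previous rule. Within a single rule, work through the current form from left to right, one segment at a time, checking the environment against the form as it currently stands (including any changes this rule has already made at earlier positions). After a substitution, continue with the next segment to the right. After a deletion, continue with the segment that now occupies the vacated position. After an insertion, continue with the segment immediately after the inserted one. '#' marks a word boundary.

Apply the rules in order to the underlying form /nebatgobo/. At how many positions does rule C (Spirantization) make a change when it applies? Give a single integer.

2

A Final Vowel Raising: [nebatgobo] → [nebatgobu]
B Word-Final Devoicing: no change — [nebatgobu]
C Spirantization: [nebatgobu] → [nevatgovu]
D Apocope: [nevatgovu] → [nevatgov]
Rule C changed 2 position(s).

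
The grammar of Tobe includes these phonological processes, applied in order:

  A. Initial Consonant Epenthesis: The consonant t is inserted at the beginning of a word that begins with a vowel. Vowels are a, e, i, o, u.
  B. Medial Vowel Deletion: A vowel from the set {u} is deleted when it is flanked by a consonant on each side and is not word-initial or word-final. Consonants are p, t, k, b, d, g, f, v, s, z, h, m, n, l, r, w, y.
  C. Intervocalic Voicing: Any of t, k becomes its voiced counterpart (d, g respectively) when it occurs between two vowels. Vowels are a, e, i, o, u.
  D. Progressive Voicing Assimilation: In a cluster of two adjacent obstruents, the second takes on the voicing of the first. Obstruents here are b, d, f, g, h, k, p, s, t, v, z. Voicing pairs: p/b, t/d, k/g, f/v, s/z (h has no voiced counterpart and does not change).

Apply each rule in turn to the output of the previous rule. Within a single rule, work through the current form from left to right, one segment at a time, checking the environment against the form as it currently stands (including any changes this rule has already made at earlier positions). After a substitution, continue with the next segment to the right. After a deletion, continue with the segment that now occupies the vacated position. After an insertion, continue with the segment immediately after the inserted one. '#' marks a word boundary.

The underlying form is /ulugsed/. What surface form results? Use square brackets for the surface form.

[tlgzed]

A Initial Consonant Epenthesis: [ulugsed] → [tulugsed]
B Medial Vowel Deletion: [tulugsed] → [tlgsed]
C Intervocalic Voicing: no change — [tlgsed]
D Progressive Voicing Assimilation: [tlgsed] → [tlgzed]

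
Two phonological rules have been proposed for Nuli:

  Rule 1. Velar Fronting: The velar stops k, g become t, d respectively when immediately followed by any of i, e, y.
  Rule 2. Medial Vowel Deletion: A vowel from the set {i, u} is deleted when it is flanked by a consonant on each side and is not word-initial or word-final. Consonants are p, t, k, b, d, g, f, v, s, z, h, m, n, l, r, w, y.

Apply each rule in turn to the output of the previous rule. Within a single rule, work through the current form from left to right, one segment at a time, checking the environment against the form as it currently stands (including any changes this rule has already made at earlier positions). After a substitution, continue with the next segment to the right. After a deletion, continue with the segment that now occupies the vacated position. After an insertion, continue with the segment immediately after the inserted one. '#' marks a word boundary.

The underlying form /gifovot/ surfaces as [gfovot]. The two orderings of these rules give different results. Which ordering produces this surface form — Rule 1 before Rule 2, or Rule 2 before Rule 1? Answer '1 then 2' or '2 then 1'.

Order 1 then 2:
  1 Velar Fronting: [gifovot] → [difovot]
  2 Medial Vowel Deletion: [difovot] → [dfovot]
  result: [dfovot]
Order 2 then 1:
  2 Medial Vowel Deletion: [gifovot] → [gfovot]
  1 Velar Fronting: no change — [gfovot]
  result: [gfovot]

2 then 1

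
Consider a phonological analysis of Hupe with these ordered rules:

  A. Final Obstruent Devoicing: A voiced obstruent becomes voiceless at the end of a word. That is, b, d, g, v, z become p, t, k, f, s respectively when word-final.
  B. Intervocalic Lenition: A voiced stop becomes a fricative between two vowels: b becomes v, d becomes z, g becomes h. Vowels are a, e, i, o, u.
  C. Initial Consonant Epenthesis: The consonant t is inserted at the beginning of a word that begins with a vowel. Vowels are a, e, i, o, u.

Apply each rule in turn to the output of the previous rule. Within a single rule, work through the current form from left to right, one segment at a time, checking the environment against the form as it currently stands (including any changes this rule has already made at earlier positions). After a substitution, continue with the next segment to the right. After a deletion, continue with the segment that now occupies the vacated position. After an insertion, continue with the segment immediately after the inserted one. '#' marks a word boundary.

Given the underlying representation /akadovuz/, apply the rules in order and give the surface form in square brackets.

A Final Obstruent Devoicing: [akadovuz] → [akadovus]
B Intervocalic Lenition: [akadovus] → [akazovus]
C Initial Consonant Epenthesis: [akazovus] → [takazovus]

[takazovus]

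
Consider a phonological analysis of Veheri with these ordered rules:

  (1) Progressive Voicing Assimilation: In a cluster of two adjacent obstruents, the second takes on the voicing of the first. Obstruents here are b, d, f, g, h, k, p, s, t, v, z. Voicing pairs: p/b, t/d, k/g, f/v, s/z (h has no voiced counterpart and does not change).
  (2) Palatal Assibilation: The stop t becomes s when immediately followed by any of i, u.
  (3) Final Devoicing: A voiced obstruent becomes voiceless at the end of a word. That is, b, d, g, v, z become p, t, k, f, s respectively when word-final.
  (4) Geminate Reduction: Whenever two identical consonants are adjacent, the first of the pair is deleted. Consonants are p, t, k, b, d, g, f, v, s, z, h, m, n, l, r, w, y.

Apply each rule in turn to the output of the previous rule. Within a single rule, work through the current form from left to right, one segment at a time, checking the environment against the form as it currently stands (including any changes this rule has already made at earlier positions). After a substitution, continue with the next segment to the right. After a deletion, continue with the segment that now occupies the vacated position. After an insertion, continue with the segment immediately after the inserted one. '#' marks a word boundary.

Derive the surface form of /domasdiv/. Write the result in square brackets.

(1) Progressive Voicing Assimilation: [domasdiv] → [domastiv]
(2) Palatal Assibilation: [domastiv] → [domassiv]
(3) Final Devoicing: [domassiv] → [domassif]
(4) Geminate Reduction: [domassif] → [domasif]

[domasif]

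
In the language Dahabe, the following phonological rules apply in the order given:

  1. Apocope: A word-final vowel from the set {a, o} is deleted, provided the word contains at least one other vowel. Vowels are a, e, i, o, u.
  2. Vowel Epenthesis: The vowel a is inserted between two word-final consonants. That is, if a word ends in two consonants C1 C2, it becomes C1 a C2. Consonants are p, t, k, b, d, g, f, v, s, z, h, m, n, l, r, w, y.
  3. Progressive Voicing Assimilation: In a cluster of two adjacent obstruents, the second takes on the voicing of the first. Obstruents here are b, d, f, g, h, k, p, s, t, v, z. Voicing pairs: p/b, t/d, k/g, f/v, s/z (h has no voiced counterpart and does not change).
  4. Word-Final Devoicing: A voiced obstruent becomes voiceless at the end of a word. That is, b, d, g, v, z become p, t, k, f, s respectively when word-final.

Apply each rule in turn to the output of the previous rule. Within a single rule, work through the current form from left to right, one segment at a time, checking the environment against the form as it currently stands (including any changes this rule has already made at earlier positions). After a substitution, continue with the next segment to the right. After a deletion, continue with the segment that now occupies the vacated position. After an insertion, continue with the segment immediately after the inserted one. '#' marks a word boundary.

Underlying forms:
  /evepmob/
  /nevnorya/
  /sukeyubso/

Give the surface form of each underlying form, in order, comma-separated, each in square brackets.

[evepmop], [nevnoray], [sukeyubas]

/evepmob/:
  1 Apocope: no change — [evepmob]
  2 Vowel Epenthesis: no change — [evepmob]
  3 Progressive Voicing Assimilation: no change — [evepmob]
  4 Word-Final Devoicing: [evepmob] → [evepmop]
/nevnorya/:
  1 Apocope: [nevnorya] → [nevnory]
  2 Vowel Epenthesis: [nevnory] → [nevnoray]
  3 Progressive Voicing Assimilation: no change — [nevnoray]
  4 Word-Final Devoicing: no change — [nevnoray]
/sukeyubso/:
  1 Apocope: [sukeyubso] → [sukeyubs]
  2 Vowel Epenthesis: [sukeyubs] → [sukeyubas]
  3 Progressive Voicing Assimilation: no change — [sukeyubas]
  4 Word-Final Devoicing: no change — [sukeyubas]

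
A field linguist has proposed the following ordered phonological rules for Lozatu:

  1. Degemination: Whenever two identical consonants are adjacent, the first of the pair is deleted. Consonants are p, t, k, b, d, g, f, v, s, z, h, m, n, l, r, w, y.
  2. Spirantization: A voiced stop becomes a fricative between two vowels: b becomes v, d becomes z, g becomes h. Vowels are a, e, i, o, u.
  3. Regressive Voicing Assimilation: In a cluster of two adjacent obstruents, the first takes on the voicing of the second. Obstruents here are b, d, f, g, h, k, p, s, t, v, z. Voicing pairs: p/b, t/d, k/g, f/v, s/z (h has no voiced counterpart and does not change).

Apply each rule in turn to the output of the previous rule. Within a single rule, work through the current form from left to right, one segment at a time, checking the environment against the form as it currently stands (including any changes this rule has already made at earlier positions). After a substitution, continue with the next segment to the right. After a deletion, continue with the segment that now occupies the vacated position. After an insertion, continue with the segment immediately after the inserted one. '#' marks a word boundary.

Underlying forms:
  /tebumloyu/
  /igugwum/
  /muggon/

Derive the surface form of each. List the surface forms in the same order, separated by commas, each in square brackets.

/tebumloyu/:
  1 Degemination: no change — [tebumloyu]
  2 Spirantization: [tebumloyu] → [tevumloyu]
  3 Regressive Voicing Assimilation: no change — [tevumloyu]
/igugwum/:
  1 Degemination: no change — [igugwum]
  2 Spirantization: [igugwum] → [ihugwum]
  3 Regressive Voicing Assimilation: no change — [ihugwum]
/muggon/:
  1 Degemination: [muggon] → [mugon]
  2 Spirantization: [mugon] → [muhon]
  3 Regressive Voicing Assimilation: no change — [muhon]

[tevumloyu], [ihugwum], [muhon]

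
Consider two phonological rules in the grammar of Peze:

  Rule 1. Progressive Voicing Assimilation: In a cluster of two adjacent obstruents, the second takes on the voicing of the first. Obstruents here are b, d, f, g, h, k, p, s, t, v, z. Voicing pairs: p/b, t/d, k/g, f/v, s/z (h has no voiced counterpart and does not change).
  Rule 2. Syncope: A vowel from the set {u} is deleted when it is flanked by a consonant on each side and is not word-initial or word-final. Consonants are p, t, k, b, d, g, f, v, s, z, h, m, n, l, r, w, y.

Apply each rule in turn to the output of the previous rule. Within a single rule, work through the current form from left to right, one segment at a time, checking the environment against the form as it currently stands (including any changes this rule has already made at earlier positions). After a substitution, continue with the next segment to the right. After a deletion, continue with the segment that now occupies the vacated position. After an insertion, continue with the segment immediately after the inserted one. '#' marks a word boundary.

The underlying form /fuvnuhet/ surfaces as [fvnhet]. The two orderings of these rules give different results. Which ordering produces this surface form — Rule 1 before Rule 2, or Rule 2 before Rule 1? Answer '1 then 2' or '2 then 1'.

Order 1 then 2:
  1 Progressive Voicing Assimilation: no change — [fuvnuhet]
  2 Syncope: [fuvnuhet] → [fvnhet]
  result: [fvnhet]
Order 2 then 1:
  2 Syncope: [fuvnuhet] → [fvnhet]
  1 Progressive Voicing Assimilation: [fvnhet] → [ffnhet]
  result: [ffnhet]

1 then 2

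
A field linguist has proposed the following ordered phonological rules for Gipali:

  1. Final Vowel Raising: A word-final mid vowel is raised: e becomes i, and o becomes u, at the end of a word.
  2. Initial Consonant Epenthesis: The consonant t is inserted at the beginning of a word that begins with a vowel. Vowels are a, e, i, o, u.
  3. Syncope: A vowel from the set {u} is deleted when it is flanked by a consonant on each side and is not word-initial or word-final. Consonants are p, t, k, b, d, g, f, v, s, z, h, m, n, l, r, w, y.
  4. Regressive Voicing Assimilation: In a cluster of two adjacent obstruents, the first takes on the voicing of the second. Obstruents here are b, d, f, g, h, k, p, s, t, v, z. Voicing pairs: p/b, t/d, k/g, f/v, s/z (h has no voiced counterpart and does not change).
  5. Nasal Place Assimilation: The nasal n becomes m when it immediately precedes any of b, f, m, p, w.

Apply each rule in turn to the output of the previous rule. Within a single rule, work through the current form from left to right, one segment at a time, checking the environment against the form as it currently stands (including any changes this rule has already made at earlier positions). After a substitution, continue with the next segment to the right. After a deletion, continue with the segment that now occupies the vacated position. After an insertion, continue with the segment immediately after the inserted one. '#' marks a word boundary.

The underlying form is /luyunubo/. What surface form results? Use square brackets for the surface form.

[lymbu]

1 Final Vowel Raising: [luyunubo] → [luyunubu]
2 Initial Consonant Epenthesis: no change — [luyunubu]
3 Syncope: [luyunubu] → [lynbu]
4 Regressive Voicing Assimilation: no change — [lynbu]
5 Nasal Place Assimilation: [lynbu] → [lymbu]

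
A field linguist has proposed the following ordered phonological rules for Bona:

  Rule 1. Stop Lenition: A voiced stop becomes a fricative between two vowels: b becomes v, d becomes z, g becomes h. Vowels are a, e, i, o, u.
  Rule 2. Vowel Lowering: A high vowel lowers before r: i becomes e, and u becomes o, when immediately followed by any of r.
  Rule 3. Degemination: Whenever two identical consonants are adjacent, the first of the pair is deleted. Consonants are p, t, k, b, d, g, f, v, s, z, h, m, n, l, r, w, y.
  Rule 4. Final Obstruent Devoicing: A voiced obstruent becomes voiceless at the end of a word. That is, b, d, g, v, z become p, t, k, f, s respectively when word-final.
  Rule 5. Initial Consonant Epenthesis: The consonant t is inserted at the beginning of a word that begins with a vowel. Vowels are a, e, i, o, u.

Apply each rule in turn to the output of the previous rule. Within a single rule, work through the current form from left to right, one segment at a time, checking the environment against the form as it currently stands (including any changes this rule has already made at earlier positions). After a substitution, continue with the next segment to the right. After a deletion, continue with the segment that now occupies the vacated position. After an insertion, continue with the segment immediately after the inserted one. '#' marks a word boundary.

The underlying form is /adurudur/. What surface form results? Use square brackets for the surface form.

[tazoruzor]

Rule 1 Stop Lenition: [adurudur] → [azuruzur]
Rule 2 Vowel Lowering: [azuruzur] → [azoruzor]
Rule 3 Degemination: no change — [azoruzor]
Rule 4 Final Obstruent Devoicing: no change — [azoruzor]
Rule 5 Initial Consonant Epenthesis: [azoruzor] → [tazoruzor]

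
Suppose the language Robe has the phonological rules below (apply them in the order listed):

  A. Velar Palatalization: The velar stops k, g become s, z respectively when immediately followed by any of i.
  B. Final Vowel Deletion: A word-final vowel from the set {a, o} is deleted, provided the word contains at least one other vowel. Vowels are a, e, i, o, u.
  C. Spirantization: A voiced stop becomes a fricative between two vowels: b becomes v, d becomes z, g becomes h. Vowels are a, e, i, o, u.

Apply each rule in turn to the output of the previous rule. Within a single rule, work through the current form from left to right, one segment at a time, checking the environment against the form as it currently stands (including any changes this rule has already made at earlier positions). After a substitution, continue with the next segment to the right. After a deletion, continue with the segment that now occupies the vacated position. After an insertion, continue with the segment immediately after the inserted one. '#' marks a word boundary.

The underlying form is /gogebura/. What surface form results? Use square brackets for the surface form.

[gohevur]

A Velar Palatalization: no change — [gogebura]
B Final Vowel Deletion: [gogebura] → [gogebur]
C Spirantization: [gogebur] → [gohevur]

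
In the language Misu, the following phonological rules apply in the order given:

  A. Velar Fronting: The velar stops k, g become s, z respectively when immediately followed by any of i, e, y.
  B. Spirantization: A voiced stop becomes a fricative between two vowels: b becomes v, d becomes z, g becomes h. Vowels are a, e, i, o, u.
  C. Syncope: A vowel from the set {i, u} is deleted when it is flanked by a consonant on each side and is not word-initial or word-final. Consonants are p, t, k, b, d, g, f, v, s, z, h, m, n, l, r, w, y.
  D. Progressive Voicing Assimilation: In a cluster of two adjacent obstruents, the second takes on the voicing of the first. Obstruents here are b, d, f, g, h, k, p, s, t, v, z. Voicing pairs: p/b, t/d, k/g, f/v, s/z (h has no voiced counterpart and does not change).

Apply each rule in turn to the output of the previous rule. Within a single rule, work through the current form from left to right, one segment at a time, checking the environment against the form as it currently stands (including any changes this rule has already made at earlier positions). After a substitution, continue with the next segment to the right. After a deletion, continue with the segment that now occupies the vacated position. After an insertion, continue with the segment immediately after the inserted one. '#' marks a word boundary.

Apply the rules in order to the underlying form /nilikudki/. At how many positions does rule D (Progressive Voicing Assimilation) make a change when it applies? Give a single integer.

1

A Velar Fronting: [nilikudki] → [nilikudsi]
B Spirantization: no change — [nilikudsi]
C Syncope: [nilikudsi] → [nlkdsi]
D Progressive Voicing Assimilation: [nlkdsi] → [nlktsi]
Rule D changed 1 position(s).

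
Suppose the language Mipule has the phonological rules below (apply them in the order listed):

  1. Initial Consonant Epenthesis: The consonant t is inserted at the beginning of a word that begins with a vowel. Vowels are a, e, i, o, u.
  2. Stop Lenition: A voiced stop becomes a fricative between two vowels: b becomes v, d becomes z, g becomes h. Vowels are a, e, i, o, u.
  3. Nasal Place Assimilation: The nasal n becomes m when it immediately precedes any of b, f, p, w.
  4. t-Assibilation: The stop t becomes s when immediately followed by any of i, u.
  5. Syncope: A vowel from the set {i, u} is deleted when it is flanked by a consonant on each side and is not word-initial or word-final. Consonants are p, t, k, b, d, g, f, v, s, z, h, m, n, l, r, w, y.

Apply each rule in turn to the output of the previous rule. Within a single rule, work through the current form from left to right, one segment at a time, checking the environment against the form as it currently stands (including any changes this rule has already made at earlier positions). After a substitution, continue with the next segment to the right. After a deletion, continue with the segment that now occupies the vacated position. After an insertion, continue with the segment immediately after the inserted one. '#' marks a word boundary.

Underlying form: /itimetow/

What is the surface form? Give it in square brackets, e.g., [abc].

[ssmetow]

1 Initial Consonant Epenthesis: [itimetow] → [titimetow]
2 Stop Lenition: no change — [titimetow]
3 Nasal Place Assimilation: no change — [titimetow]
4 t-Assibilation: [titimetow] → [sisimetow]
5 Syncope: [sisimetow] → [ssmetow]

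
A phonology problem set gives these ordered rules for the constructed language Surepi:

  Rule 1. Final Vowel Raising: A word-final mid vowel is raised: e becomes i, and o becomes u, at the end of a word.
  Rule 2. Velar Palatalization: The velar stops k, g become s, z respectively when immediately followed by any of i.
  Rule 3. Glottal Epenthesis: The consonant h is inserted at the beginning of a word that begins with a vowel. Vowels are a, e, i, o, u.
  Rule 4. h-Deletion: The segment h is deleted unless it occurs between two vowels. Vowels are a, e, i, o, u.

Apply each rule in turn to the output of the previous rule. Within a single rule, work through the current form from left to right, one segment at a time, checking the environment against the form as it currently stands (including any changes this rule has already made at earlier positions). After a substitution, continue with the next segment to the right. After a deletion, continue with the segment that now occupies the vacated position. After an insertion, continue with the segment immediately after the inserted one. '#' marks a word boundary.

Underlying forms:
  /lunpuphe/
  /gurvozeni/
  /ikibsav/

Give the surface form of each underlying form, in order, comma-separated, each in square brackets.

[lunpupi], [gurvozeni], [isibsav]

/lunpuphe/:
  Rule 1 Final Vowel Raising: [lunpuphe] → [lunpuphi]
  Rule 2 Velar Palatalization: no change — [lunpuphi]
  Rule 3 Glottal Epenthesis: no change — [lunpuphi]
  Rule 4 h-Deletion: [lunpuphi] → [lunpupi]
/gurvozeni/:
  Rule 1 Final Vowel Raising: no change — [gurvozeni]
  Rule 2 Velar Palatalization: no change — [gurvozeni]
  Rule 3 Glottal Epenthesis: no change — [gurvozeni]
  Rule 4 h-Deletion: no change — [gurvozeni]
/ikibsav/:
  Rule 1 Final Vowel Raising: no change — [ikibsav]
  Rule 2 Velar Palatalization: [ikibsav] → [isibsav]
  Rule 3 Glottal Epenthesis: [isibsav] → [hisibsav]
  Rule 4 h-Deletion: [hisibsav] → [isibsav]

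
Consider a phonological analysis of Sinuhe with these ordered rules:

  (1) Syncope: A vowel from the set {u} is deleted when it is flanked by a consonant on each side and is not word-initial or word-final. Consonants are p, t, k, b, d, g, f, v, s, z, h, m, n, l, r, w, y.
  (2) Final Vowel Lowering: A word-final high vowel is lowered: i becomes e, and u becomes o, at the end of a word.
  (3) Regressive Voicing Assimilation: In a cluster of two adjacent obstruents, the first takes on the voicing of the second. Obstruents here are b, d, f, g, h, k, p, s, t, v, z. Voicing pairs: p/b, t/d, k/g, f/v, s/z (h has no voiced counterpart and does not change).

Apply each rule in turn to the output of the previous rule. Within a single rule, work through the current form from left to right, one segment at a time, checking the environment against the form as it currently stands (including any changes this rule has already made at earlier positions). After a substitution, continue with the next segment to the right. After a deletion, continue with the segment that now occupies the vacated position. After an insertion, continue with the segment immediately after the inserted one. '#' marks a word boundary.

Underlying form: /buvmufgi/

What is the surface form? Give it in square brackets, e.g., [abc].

[bvmvge]

(1) Syncope: [buvmufgi] → [bvmfgi]
(2) Final Vowel Lowering: [bvmfgi] → [bvmfge]
(3) Regressive Voicing Assimilation: [bvmfge] → [bvmvge]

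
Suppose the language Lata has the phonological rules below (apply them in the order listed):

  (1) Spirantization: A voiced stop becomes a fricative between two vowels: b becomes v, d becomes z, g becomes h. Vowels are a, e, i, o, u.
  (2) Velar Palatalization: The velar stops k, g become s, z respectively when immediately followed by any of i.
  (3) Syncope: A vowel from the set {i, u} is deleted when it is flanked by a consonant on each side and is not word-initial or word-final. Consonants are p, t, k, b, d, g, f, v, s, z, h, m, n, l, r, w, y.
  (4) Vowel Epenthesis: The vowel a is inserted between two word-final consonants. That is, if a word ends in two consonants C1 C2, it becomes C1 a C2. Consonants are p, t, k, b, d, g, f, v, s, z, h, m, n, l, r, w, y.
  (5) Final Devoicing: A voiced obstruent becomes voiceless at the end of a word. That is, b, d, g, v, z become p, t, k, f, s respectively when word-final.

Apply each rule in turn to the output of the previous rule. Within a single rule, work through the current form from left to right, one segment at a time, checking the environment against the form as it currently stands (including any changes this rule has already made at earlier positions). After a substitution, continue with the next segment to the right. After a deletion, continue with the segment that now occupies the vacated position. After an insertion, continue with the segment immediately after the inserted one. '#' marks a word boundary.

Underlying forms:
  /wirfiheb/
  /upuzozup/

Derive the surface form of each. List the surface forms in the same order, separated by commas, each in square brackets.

/wirfiheb/:
  (1) Spirantization: no change — [wirfiheb]
  (2) Velar Palatalization: no change — [wirfiheb]
  (3) Syncope: [wirfiheb] → [wrfheb]
  (4) Vowel Epenthesis: no change — [wrfheb]
  (5) Final Devoicing: [wrfheb] → [wrfhep]
/upuzozup/:
  (1) Spirantization: no change — [upuzozup]
  (2) Velar Palatalization: no change — [upuzozup]
  (3) Syncope: [upuzozup] → [upzozp]
  (4) Vowel Epenthesis: [upzozp] → [upzozap]
  (5) Final Devoicing: no change — [upzozap]

[wrfhep], [upzozap]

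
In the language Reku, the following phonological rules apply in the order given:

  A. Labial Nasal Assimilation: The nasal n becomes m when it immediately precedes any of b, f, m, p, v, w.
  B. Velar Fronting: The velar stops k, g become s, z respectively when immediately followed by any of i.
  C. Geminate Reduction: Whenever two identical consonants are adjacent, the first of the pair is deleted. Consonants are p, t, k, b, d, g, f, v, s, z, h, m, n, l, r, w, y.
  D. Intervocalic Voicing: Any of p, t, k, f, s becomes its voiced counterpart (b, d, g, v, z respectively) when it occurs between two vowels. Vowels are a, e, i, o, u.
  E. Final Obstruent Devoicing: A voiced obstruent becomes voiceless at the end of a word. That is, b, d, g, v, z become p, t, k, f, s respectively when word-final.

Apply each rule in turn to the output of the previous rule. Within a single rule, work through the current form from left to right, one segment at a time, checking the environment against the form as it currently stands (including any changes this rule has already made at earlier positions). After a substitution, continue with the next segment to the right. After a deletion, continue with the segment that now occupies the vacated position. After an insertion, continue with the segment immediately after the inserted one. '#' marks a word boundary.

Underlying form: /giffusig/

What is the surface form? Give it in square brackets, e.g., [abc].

A Labial Nasal Assimilation: no change — [giffusig]
B Velar Fronting: [giffusig] → [ziffusig]
C Geminate Reduction: [ziffusig] → [zifusig]
D Intervocalic Voicing: [zifusig] → [zivuzig]
E Final Obstruent Devoicing: [zivuzig] → [zivuzik]

[zivuzik]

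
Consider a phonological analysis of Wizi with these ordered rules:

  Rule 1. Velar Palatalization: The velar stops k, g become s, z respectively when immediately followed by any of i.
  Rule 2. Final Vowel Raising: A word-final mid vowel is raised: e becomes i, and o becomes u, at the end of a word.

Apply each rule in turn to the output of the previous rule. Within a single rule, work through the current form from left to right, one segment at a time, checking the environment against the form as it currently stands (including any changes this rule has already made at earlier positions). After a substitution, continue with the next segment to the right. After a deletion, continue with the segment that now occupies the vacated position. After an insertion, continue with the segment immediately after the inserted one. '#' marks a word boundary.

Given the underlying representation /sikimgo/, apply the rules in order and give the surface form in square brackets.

[sisimgu]

Rule 1 Velar Palatalization: [sikimgo] → [sisimgo]
Rule 2 Final Vowel Raising: [sisimgo] → [sisimgu]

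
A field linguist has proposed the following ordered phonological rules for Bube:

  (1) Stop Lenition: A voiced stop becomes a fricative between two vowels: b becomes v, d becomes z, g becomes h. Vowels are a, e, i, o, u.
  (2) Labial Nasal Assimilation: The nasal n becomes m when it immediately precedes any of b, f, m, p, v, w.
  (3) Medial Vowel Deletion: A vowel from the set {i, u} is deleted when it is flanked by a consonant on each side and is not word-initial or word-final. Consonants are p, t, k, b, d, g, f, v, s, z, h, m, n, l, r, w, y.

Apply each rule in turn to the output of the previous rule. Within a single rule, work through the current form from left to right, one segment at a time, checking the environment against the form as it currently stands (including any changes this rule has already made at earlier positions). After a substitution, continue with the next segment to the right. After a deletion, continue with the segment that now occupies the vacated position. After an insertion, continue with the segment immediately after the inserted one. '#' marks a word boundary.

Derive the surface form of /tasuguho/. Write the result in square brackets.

[tashho]

(1) Stop Lenition: [tasuguho] → [tasuhuho]
(2) Labial Nasal Assimilation: no change — [tasuhuho]
(3) Medial Vowel Deletion: [tasuhuho] → [tashho]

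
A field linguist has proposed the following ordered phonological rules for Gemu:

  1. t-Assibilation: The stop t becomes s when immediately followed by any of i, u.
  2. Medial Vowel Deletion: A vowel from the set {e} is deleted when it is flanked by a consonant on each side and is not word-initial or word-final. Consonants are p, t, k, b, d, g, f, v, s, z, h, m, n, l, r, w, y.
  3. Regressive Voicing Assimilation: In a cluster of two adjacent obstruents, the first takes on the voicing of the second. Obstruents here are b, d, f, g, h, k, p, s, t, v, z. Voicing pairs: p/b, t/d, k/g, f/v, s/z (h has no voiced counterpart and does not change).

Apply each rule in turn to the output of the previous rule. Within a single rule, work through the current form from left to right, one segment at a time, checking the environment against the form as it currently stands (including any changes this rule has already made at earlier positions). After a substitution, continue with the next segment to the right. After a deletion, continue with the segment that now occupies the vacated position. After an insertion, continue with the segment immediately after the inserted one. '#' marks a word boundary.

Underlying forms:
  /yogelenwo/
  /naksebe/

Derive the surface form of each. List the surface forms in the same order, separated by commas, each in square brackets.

/yogelenwo/:
  1 t-Assibilation: no change — [yogelenwo]
  2 Medial Vowel Deletion: [yogelenwo] → [yoglnwo]
  3 Regressive Voicing Assimilation: no change — [yoglnwo]
/naksebe/:
  1 t-Assibilation: no change — [naksebe]
  2 Medial Vowel Deletion: [naksebe] → [naksbe]
  3 Regressive Voicing Assimilation: [naksbe] → [nakzbe]

[yoglnwo], [nakzbe]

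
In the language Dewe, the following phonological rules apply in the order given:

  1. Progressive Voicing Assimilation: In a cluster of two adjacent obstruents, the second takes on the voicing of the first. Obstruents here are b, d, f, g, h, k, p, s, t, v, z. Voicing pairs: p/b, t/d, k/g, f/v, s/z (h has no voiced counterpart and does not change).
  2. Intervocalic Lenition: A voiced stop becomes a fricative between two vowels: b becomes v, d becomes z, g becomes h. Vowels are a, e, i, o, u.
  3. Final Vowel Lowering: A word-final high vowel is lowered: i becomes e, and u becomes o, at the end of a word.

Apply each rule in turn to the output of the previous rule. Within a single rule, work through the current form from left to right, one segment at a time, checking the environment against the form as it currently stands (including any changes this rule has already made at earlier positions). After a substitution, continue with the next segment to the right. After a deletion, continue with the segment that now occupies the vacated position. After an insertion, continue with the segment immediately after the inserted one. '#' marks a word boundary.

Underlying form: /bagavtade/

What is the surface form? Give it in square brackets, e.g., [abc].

[bahavdaze]

1 Progressive Voicing Assimilation: [bagavtade] → [bagavdade]
2 Intervocalic Lenition: [bagavdade] → [bahavdaze]
3 Final Vowel Lowering: no change — [bahavdaze]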